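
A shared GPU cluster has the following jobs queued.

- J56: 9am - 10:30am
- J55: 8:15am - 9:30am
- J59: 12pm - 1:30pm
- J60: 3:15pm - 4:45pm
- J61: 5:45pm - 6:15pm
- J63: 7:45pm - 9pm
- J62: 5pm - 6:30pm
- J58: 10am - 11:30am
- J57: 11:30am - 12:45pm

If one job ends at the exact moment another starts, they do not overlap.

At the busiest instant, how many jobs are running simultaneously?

Sweep the timeline, counting +1 at each start and −1 at each end (ends before starts at a tie):
8:15am start J55 → 1
9am start J56 → 2
9:30am end J55 → 1
10am start J58 → 2
10:30am end J56 → 1
11:30am end J58 → 0
11:30am start J57 → 1
12pm start J59 → 2
12:45pm end J57 → 1
1:30pm end J59 → 0
3:15pm start J60 → 1
4:45pm end J60 → 0
5pm start J62 → 1
5:45pm start J61 → 2
6:15pm end J61 → 1
6:30pm end J62 → 0
7:45pm start J63 → 1
9pm end J63 → 0
Peak is 2, at 9am (J55, J56).

2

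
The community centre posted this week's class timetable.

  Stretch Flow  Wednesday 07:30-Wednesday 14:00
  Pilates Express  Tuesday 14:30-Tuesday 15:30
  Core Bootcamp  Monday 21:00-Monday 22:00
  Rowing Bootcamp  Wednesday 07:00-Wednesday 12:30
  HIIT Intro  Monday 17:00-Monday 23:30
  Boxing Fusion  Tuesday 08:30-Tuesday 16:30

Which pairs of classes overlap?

Two intervals overlap when each starts before the other ends.
Sorted by start: HIIT Intro, Core Bootcamp, Boxing Fusion, Pilates Express, Rowing Bootcamp, Stretch Flow.
Core Bootcamp starts before HIIT Intro ends → HIIT Intro and Core Bootcamp overlap.
Boxing Fusion starts after HIIT Intro ends, so nothing later overlaps HIIT Intro either.
Boxing Fusion starts after Core Bootcamp ends, so nothing later overlaps Core Bootcamp either.
Pilates Express starts before Boxing Fusion ends → Boxing Fusion and Pilates Express overlap.
Rowing Bootcamp starts after Boxing Fusion ends, so nothing later overlaps Boxing Fusion either.
Rowing Bootcamp starts after Pilates Express ends, so nothing later overlaps Pilates Express either.
Stretch Flow starts before Rowing Bootcamp ends → Rowing Bootcamp and Stretch Flow overlap.

Boxing Fusion & Pilates Express, Core Bootcamp & HIIT Intro, Rowing Bootcamp & Stretch Flow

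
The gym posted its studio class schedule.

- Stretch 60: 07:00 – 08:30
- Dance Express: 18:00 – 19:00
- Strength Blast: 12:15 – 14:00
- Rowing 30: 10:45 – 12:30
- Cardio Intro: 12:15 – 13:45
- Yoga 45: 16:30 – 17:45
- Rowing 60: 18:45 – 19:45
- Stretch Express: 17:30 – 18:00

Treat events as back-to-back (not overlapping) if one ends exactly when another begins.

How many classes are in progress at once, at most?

Walk through starts and ends in time order (an end at T is processed before a start at T):
07:00 start Stretch 60 → 1
08:30 end Stretch 60 → 0
10:45 start Rowing 30 → 1
12:15 start Cardio Intro → 2
12:15 start Strength Blast → 3
12:30 end Rowing 30 → 2
13:45 end Cardio Intro → 1
14:00 end Strength Blast → 0
16:30 start Yoga 45 → 1
17:30 start Stretch Express → 2
17:45 end Yoga 45 → 1
18:00 end Stretch Express → 0
18:00 start Dance Express → 1
18:45 start Rowing 60 → 2
19:00 end Dance Express → 1
19:45 end Rowing 60 → 0
Peak is 3, at 12:15 (Cardio Intro, Rowing 30, Strength Blast).

3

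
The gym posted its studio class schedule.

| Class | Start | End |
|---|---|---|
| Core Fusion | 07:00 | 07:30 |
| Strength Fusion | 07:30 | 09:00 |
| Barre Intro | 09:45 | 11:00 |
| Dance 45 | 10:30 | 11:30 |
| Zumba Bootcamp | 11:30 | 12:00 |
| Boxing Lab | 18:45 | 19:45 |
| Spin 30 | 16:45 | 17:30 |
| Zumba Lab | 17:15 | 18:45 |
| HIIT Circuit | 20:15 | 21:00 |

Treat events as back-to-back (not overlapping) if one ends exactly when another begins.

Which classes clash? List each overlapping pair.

Sorted by start: Core Fusion, Strength Fusion, Barre Intro, Dance 45, Zumba Bootcamp, Spin 30, Zumba Lab, Boxing Lab, HIIT Circuit.
Strength Fusion starts exactly when Core Fusion ends (back-to-back, no overlap), so Core Fusion has no further overlaps.
Barre Intro starts after Strength Fusion ends, so Strength Fusion has no further overlaps.
Dance 45 starts before Barre Intro ends → Barre Intro and Dance 45 overlap.
Zumba Bootcamp starts after Barre Intro ends, so Barre Intro has no further overlaps.
Zumba Bootcamp starts exactly when Dance 45 ends (back-to-back, no overlap), so Dance 45 has no further overlaps.
Spin 30 starts after Zumba Bootcamp ends, so Zumba Bootcamp has no further overlaps.
Zumba Lab starts before Spin 30 ends → Spin 30 and Zumba Lab overlap.
Boxing Lab starts after Spin 30 ends, so Spin 30 has no further overlaps.
Boxing Lab starts exactly when Zumba Lab ends (back-to-back, no overlap), so Zumba Lab has no further overlaps.
HIIT Circuit starts after Boxing Lab ends.

Barre Intro & Dance 45, Spin 30 & Zumba Lab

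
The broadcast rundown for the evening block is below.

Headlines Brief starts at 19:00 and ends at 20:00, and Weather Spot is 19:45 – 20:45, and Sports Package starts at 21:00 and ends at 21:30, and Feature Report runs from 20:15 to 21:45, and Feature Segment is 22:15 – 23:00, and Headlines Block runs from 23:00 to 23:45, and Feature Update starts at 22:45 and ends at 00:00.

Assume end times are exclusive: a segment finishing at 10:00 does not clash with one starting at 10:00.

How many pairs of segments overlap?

5

Two intervals overlap when each starts before the other ends.
Sorted by start: Headlines Brief, Weather Spot, Feature Report, Sports Package, Feature Segment, Feature Update, Headlines Block.
Weather Spot starts before Headlines Brief ends → Headlines Brief and Weather Spot overlap.
Feature Report starts after Headlines Brief ends; Headlines Brief is clear from here.
Feature Report starts before Weather Spot ends → Weather Spot and Feature Report overlap.
Sports Package starts after Weather Spot ends; Weather Spot is clear from here.
Sports Package starts before Feature Report ends → Feature Report and Sports Package overlap.
Feature Segment starts after Feature Report ends; Feature Report is clear from here.
Feature Segment starts after Sports Package ends; Sports Package is clear from here.
Feature Update starts before Feature Segment ends → Feature Segment and Feature Update overlap.
Headlines Block starts exactly when Feature Segment ends (back-to-back, no overlap).
Headlines Block starts before Feature Update ends → Feature Update and Headlines Block overlap.
Overlapping pairs: Feature Report & Sports Package, Feature Report & Weather Spot, Feature Segment & Feature Update, Feature Update & Headlines Block, Headlines Brief & Weather Spot — 5 in total.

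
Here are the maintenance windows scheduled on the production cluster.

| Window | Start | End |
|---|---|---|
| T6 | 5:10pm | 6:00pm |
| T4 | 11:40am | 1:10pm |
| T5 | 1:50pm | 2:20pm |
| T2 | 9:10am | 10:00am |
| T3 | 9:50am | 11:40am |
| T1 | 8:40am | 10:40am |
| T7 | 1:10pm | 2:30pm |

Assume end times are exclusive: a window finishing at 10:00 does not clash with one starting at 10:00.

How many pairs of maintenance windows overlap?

Check each pair: they overlap iff neither finishes before the other starts.
Sorted by start: T1, T2, T3, T4, T7, T5, T6.
T2 starts before T1 ends → T1 and T2 overlap.
T3 starts before T1 ends → T1 and T3 overlap.
T4 starts after T1 ends — done with T1.
T3 starts before T2 ends → T2 and T3 overlap.
T4 starts after T2 ends — done with T2.
T4 starts exactly when T3 ends (back-to-back, no overlap) — done with T3.
T7 starts exactly when T4 ends (back-to-back, no overlap) — done with T4.
T5 starts before T7 ends → T7 and T5 overlap.
T6 starts after T7 ends.
T6 starts after T5 ends.
Overlapping pairs: T1 & T2, T1 & T3, T2 & T3, T5 & T7 — 4 in total.

4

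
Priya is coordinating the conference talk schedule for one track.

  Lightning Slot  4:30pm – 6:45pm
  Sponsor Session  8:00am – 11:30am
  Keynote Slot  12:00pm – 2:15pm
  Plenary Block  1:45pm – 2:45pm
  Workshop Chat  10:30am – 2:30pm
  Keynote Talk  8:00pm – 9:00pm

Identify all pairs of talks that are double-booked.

Keynote Slot & Plenary Block, Keynote Slot & Workshop Chat, Plenary Block & Workshop Chat, Sponsor Session & Workshop Chat

Check each pair: they overlap iff neither finishes before the other starts.
Sorted by start: Sponsor Session, Workshop Chat, Keynote Slot, Plenary Block, Lightning Slot, Keynote Talk.
Workshop Chat starts before Sponsor Session ends → Sponsor Session and Workshop Chat overlap.
Keynote Slot starts after Sponsor Session ends; Sponsor Session is clear from here.
Keynote Slot starts before Workshop Chat ends → Workshop Chat and Keynote Slot overlap.
Plenary Block starts before Workshop Chat ends → Workshop Chat and Plenary Block overlap.
Lightning Slot starts after Workshop Chat ends; Workshop Chat is clear from here.
Plenary Block starts before Keynote Slot ends → Keynote Slot and Plenary Block overlap.
Lightning Slot starts after Keynote Slot ends; Keynote Slot is clear from here.
Lightning Slot starts after Plenary Block ends; Plenary Block is clear from here.
Keynote Talk starts after Lightning Slot ends.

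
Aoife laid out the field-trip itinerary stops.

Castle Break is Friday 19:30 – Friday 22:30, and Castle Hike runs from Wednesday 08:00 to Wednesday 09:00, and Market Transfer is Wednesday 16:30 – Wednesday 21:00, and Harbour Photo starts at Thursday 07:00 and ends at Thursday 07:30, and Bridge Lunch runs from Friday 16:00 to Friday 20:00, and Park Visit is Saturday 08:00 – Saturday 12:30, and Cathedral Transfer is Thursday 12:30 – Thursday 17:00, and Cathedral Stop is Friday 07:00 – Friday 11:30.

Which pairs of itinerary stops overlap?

Bridge Lunch & Castle Break

Check each pair: they overlap iff neither finishes before the other starts.
Sorted by start: Castle Hike, Market Transfer, Harbour Photo, Cathedral Transfer, Cathedral Stop, Bridge Lunch, Castle Break, Park Visit.
Market Transfer starts after Castle Hike ends; Castle Hike is clear from here.
Harbour Photo starts after Market Transfer ends; Market Transfer is clear from here.
Cathedral Transfer starts after Harbour Photo ends; Harbour Photo is clear from here.
Cathedral Stop starts after Cathedral Transfer ends; Cathedral Transfer is clear from here.
Bridge Lunch starts after Cathedral Stop ends; Cathedral Stop is clear from here.
Castle Break starts before Bridge Lunch ends → Bridge Lunch and Castle Break overlap.
Park Visit starts after Bridge Lunch ends.
Park Visit starts after Castle Break ends.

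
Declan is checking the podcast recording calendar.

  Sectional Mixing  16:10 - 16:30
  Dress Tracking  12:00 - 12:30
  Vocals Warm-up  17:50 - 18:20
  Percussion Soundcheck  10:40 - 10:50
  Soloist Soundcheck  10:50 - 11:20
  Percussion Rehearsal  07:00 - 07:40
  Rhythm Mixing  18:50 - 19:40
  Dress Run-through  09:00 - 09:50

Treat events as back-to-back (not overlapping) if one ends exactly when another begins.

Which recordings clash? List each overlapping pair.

no overlapping pairs

Sorted by start: Percussion Rehearsal, Dress Run-through, Percussion Soundcheck, Soloist Soundcheck, Dress Tracking, Sectional Mixing, Vocals Warm-up, Rhythm Mixing.
Dress Run-through starts after Percussion Rehearsal ends; Percussion Rehearsal is clear from here.
Percussion Soundcheck starts after Dress Run-through ends; Dress Run-through is clear from here.
Soloist Soundcheck starts exactly when Percussion Soundcheck ends (back-to-back, no overlap); Percussion Soundcheck is clear from here.
Dress Tracking starts after Soloist Soundcheck ends; Soloist Soundcheck is clear from here.
Sectional Mixing starts after Dress Tracking ends; Dress Tracking is clear from here.
Vocals Warm-up starts after Sectional Mixing ends; Sectional Mixing is clear from here.
Rhythm Mixing starts after Vocals Warm-up ends.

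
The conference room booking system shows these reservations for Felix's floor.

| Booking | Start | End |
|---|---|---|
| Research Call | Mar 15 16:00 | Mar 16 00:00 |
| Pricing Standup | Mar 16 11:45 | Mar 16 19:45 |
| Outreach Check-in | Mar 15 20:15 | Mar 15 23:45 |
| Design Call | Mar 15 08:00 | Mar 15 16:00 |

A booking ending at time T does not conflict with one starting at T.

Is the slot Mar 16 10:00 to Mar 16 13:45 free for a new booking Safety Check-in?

Design Call: ends Mar 15 16:00 at or before Safety Check-in starts Mar 16 10:00 → clear.
Research Call: ends Mar 16 00:00 at or before Safety Check-in starts Mar 16 10:00 → clear.
Outreach Check-in: ends Mar 15 23:45 at or before Safety Check-in starts Mar 16 10:00 → clear.
Pricing Standup: starts Mar 16 11:45 before Safety Check-in ends Mar 16 13:45, and ends Mar 16 19:45 after Safety Check-in starts Mar 16 10:00 → overlap.
Safety Check-in overlaps Pricing Standup.

No — it overlaps Pricing Standup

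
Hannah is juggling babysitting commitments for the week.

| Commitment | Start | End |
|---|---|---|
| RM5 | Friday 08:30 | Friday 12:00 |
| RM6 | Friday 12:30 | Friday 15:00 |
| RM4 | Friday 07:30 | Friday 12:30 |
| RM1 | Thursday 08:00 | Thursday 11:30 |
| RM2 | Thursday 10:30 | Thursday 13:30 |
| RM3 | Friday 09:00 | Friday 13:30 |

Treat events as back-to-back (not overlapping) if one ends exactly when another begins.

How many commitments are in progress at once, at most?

3

Sweep the timeline, counting +1 at each start and −1 at each end (ends before starts at a tie):
Thursday 08:00 start RM1 → 1
Thursday 10:30 start RM2 → 2
Thursday 11:30 end RM1 → 1
Thursday 13:30 end RM2 → 0
Friday 07:30 start RM4 → 1
Friday 08:30 start RM5 → 2
Friday 09:00 start RM3 → 3
Friday 12:00 end RM5 → 2
Friday 12:30 end RM4 → 1
Friday 12:30 start RM6 → 2
Friday 13:30 end RM3 → 1
Friday 15:00 end RM6 → 0
Peak is 3, at Friday 09:00 (RM3, RM4, RM5).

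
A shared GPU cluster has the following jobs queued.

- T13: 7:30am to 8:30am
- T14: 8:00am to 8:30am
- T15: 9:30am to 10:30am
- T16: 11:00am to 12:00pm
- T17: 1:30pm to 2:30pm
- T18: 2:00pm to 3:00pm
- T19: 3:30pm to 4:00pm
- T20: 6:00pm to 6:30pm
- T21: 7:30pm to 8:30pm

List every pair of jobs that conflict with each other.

Sorted by start: T13, T14, T15, T16, T17, T18, T19, T20, T21.
T14 starts before T13 ends → T13 and T14 overlap.
T15 starts after T13 ends, so nothing later overlaps T13 either.
T15 starts after T14 ends, so nothing later overlaps T14 either.
T16 starts after T15 ends, so nothing later overlaps T15 either.
T17 starts after T16 ends, so nothing later overlaps T16 either.
T18 starts before T17 ends → T17 and T18 overlap.
T19 starts after T17 ends, so nothing later overlaps T17 either.
T19 starts after T18 ends, so nothing later overlaps T18 either.
T20 starts after T19 ends, so nothing later overlaps T19 either.
T21 starts after T20 ends.

T13 & T14, T17 & T18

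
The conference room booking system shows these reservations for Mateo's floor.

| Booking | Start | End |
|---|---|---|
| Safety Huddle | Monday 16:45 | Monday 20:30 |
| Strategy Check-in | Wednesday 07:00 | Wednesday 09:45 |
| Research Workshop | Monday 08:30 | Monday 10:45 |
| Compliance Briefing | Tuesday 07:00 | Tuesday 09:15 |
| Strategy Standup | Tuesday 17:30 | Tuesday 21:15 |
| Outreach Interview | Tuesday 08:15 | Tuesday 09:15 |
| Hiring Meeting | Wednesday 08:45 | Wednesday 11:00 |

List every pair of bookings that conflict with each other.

Sorted by start: Research Workshop, Safety Huddle, Compliance Briefing, Outreach Interview, Strategy Standup, Strategy Check-in, Hiring Meeting.
Safety Huddle starts after Research Workshop ends — done with Research Workshop.
Compliance Briefing starts after Safety Huddle ends — done with Safety Huddle.
Outreach Interview starts before Compliance Briefing ends → Compliance Briefing and Outreach Interview overlap.
Strategy Standup starts after Compliance Briefing ends — done with Compliance Briefing.
Strategy Standup starts after Outreach Interview ends — done with Outreach Interview.
Strategy Check-in starts after Strategy Standup ends — done with Strategy Standup.
Hiring Meeting starts before Strategy Check-in ends → Strategy Check-in and Hiring Meeting overlap.

Compliance Briefing & Outreach Interview, Hiring Meeting & Strategy Check-in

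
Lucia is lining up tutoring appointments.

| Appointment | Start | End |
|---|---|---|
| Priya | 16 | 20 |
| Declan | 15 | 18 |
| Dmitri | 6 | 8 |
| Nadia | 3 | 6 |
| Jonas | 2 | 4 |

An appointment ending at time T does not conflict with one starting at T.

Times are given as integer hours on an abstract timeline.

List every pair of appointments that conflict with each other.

Declan & Priya, Jonas & Nadia

Sorted by start: Jonas, Nadia, Dmitri, Declan, Priya.
Nadia starts before Jonas ends → Jonas and Nadia overlap.
Dmitri starts after Jonas ends, so Jonas has no further overlaps.
Dmitri starts exactly when Nadia ends (back-to-back, no overlap), so Nadia has no further overlaps.
Declan starts after Dmitri ends, so Dmitri has no further overlaps.
Priya starts before Declan ends → Declan and Priya overlap.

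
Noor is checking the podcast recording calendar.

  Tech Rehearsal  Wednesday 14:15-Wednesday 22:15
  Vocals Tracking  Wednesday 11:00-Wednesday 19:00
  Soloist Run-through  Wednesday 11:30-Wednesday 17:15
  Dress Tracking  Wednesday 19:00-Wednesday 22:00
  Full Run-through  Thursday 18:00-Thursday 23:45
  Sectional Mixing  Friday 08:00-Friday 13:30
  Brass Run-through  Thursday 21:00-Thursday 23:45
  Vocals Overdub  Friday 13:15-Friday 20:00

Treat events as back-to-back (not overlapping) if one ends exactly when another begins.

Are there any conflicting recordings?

Yes

Sorted by start: Vocals Tracking, Soloist Run-through, Tech Rehearsal, Dress Tracking, Full Run-through, Brass Run-through, Sectional Mixing, Vocals Overdub.
Soloist Run-through starts before Vocals Tracking ends → Vocals Tracking and Soloist Run-through overlap.
That's a conflict, so the schedule is not conflict-free.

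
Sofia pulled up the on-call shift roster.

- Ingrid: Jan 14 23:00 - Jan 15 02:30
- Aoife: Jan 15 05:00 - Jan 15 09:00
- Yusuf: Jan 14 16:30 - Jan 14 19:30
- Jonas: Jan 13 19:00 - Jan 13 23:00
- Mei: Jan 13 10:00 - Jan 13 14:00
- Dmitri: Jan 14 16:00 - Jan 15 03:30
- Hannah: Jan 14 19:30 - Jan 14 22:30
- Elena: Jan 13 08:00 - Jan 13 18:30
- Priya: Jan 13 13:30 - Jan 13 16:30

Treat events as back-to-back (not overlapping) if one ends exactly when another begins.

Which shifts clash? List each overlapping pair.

Two intervals overlap when each starts before the other ends.
Sorted by start: Elena, Mei, Priya, Jonas, Dmitri, Yusuf, Hannah, Ingrid, Aoife.
Mei starts before Elena ends → Elena and Mei overlap.
Priya starts before Elena ends → Elena and Priya overlap.
Jonas starts after Elena ends; Elena is clear from here.
Priya starts before Mei ends → Mei and Priya overlap.
Jonas starts after Mei ends; Mei is clear from here.
Jonas starts after Priya ends; Priya is clear from here.
Dmitri starts after Jonas ends; Jonas is clear from here.
Yusuf starts before Dmitri ends → Dmitri and Yusuf overlap.
Hannah starts before Dmitri ends → Dmitri and Hannah overlap.
Ingrid starts before Dmitri ends → Dmitri and Ingrid overlap.
Aoife starts after Dmitri ends.
Hannah starts exactly when Yusuf ends (back-to-back, no overlap); Yusuf is clear from here.
Ingrid starts after Hannah ends; Hannah is clear from here.
Aoife starts after Ingrid ends.

Dmitri & Hannah, Dmitri & Ingrid, Dmitri & Yusuf, Elena & Mei, Elena & Priya, Mei & Priya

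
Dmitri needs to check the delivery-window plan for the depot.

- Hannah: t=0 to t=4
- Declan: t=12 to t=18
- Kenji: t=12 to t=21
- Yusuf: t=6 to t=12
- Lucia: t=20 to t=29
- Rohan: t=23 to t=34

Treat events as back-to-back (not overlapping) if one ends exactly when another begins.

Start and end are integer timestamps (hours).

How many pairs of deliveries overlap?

Sorted by start: Hannah, Yusuf, Declan, Kenji, Lucia, Rohan.
Yusuf starts after Hannah ends; Hannah is clear from here.
Declan starts exactly when Yusuf ends (back-to-back, no overlap); Yusuf is clear from here.
Kenji starts before Declan ends → Declan and Kenji overlap.
Lucia starts after Declan ends; Declan is clear from here.
Lucia starts before Kenji ends → Kenji and Lucia overlap.
Rohan starts after Kenji ends.
Rohan starts before Lucia ends → Lucia and Rohan overlap.
Overlapping pairs: Declan & Kenji, Kenji & Lucia, Lucia & Rohan — 3 in total.

3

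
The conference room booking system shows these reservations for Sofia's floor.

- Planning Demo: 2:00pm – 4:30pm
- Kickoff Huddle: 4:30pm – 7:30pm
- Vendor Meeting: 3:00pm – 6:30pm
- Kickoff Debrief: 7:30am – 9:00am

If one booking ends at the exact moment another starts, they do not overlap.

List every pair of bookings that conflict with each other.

Sorted by start: Kickoff Debrief, Planning Demo, Vendor Meeting, Kickoff Huddle.
Planning Demo starts after Kickoff Debrief ends, so nothing later overlaps Kickoff Debrief either.
Vendor Meeting starts before Planning Demo ends → Planning Demo and Vendor Meeting overlap.
Kickoff Huddle starts exactly when Planning Demo ends (back-to-back, no overlap).
Kickoff Huddle starts before Vendor Meeting ends → Vendor Meeting and Kickoff Huddle overlap.

Kickoff Huddle & Vendor Meeting, Planning Demo & Vendor Meeting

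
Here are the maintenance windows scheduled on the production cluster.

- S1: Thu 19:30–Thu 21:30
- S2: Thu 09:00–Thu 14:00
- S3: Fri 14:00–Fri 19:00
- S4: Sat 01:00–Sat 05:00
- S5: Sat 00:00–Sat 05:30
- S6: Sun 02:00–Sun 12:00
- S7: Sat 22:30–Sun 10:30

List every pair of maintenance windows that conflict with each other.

Sorted by start: S2, S1, S3, S5, S4, S7, S6.
S1 starts after S2 ends, so S2 has no further overlaps.
S3 starts after S1 ends, so S1 has no further overlaps.
S5 starts after S3 ends, so S3 has no further overlaps.
S4 starts before S5 ends → S5 and S4 overlap.
S7 starts after S5 ends, so S5 has no further overlaps.
S7 starts after S4 ends, so S4 has no further overlaps.
S6 starts before S7 ends → S7 and S6 overlap.

S4 & S5, S6 & S7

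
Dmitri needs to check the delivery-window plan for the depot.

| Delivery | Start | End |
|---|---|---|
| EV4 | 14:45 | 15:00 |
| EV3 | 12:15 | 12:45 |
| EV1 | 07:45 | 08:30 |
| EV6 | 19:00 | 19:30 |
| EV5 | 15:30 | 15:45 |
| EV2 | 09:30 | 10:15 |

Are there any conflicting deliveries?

Sorted by start: EV1, EV2, EV3, EV4, EV5, EV6.
EV2 starts after EV1 ends — done with EV1.
EV3 starts after EV2 ends — done with EV2.
EV4 starts after EV3 ends — done with EV3.
EV5 starts after EV4 ends — done with EV4.
EV6 starts after EV5 ends.
Every pair is clear; the schedule has no overlaps.

No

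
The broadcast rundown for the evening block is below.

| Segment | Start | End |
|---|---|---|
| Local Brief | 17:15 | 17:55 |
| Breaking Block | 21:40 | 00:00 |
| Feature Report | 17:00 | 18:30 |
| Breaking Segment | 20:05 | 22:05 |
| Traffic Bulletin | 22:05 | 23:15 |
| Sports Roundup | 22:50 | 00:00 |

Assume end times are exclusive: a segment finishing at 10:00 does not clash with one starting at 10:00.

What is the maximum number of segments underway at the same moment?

Sweep the timeline, counting +1 at each start and −1 at each end (ends before starts at a tie):
17:00 start Feature Report → 1
17:15 start Local Brief → 2
17:55 end Local Brief → 1
18:30 end Feature Report → 0
20:05 start Breaking Segment → 1
21:40 start Breaking Block → 2
22:05 end Breaking Segment → 1
22:05 start Traffic Bulletin → 2
22:50 start Sports Roundup → 3
23:15 end Traffic Bulletin → 2
00:00 end Breaking Block → 1
00:00 end Sports Roundup → 0
Peak is 3, at 22:50 (Breaking Block, Sports Roundup, Traffic Bulletin).

3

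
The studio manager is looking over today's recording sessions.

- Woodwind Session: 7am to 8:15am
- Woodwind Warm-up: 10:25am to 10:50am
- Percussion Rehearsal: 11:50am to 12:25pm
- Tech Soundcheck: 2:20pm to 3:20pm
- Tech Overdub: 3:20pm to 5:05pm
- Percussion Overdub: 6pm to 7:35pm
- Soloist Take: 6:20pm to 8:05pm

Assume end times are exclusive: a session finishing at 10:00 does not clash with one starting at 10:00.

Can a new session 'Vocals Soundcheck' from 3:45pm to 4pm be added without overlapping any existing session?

No — it overlaps Tech Overdub

Woodwind Session: ends 8:15am at or before Vocals Soundcheck starts 3:45pm → clear.
Woodwind Warm-up: ends 10:50am at or before Vocals Soundcheck starts 3:45pm → clear.
Percussion Rehearsal: ends 12:25pm at or before Vocals Soundcheck starts 3:45pm → clear.
Tech Soundcheck: ends 3:20pm at or before Vocals Soundcheck starts 3:45pm → clear.
Tech Overdub: starts 3:20pm before Vocals Soundcheck ends 4pm, and ends 5:05pm after Vocals Soundcheck starts 3:45pm → overlap.
Percussion Overdub: starts 6pm at or after Vocals Soundcheck ends 4pm → clear.
Soloist Take: starts 6:20pm at or after Vocals Soundcheck ends 4pm → clear.
Vocals Soundcheck overlaps Tech Overdub.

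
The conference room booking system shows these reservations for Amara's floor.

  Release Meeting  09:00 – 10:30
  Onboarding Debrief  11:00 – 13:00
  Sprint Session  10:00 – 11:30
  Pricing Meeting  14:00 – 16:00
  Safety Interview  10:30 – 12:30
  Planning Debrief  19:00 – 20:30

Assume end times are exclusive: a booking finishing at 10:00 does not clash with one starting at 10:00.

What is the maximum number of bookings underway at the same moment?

3

Walk through starts and ends in time order (an end at T is processed before a start at T):
09:00 start Release Meeting → 1
10:00 start Sprint Session → 2
10:30 end Release Meeting → 1
10:30 start Safety Interview → 2
11:00 start Onboarding Debrief → 3
11:30 end Sprint Session → 2
12:30 end Safety Interview → 1
13:00 end Onboarding Debrief → 0
14:00 start Pricing Meeting → 1
16:00 end Pricing Meeting → 0
19:00 start Planning Debrief → 1
20:30 end Planning Debrief → 0
Peak is 3, at 11:00 (Onboarding Debrief, Safety Interview, Sprint Session).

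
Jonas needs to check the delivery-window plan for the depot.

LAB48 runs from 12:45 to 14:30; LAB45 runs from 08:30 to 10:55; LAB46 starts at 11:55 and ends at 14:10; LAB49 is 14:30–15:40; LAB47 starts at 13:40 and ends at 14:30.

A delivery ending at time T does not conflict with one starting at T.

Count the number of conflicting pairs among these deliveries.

Sorted by start: LAB45, LAB46, LAB48, LAB47, LAB49.
LAB46 starts after LAB45 ends — done with LAB45.
LAB48 starts before LAB46 ends → LAB46 and LAB48 overlap.
LAB47 starts before LAB46 ends → LAB46 and LAB47 overlap.
LAB49 starts after LAB46 ends.
LAB47 starts before LAB48 ends → LAB48 and LAB47 overlap.
LAB49 starts exactly when LAB48 ends (back-to-back, no overlap).
LAB49 starts exactly when LAB47 ends (back-to-back, no overlap).
Overlapping pairs: LAB46 & LAB47, LAB46 & LAB48, LAB47 & LAB48 — 3 in total.

3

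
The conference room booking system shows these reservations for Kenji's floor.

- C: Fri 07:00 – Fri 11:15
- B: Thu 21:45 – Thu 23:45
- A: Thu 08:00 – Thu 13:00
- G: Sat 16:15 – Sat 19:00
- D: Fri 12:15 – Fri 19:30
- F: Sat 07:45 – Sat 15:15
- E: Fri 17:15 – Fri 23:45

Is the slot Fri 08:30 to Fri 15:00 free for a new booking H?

No — it overlaps C, D

A: ends Thu 13:00 at or before H starts Fri 08:30 → clear.
B: ends Thu 23:45 at or before H starts Fri 08:30 → clear.
C: starts Fri 07:00 before H ends Fri 15:00, and ends Fri 11:15 after H starts Fri 08:30 → overlap.
D: starts Fri 12:15 before H ends Fri 15:00, and ends Fri 19:30 after H starts Fri 08:30 → overlap.
E: starts Fri 17:15 at or after H ends Fri 15:00 → clear.
F: starts Sat 07:45 at or after H ends Fri 15:00 → clear.
G: starts Sat 16:15 at or after H ends Fri 15:00 → clear.
H overlaps C, D.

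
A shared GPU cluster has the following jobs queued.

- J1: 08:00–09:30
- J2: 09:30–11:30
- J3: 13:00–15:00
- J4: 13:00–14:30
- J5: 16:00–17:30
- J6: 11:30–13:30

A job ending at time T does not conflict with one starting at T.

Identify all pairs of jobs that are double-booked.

Sorted by start: J1, J2, J6, J3, J4, J5.
J2 starts exactly when J1 ends (back-to-back, no overlap) — done with J1.
J6 starts exactly when J2 ends (back-to-back, no overlap) — done with J2.
J3 starts before J6 ends → J6 and J3 overlap.
J4 starts before J6 ends → J6 and J4 overlap.
J5 starts after J6 ends.
J4 starts before J3 ends → J3 and J4 overlap.
J5 starts after J3 ends.
J5 starts after J4 ends.

J3 & J4, J3 & J6, J4 & J6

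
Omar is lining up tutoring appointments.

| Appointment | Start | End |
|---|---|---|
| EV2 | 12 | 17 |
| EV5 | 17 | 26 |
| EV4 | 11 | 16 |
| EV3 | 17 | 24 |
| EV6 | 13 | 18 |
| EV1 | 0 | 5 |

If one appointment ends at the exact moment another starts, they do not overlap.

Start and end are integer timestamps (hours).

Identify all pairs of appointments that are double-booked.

Sorted by start: EV1, EV4, EV2, EV6, EV3, EV5.
EV4 starts after EV1 ends — done with EV1.
EV2 starts before EV4 ends → EV4 and EV2 overlap.
EV6 starts before EV4 ends → EV4 and EV6 overlap.
EV3 starts after EV4 ends — done with EV4.
EV6 starts before EV2 ends → EV2 and EV6 overlap.
EV3 starts exactly when EV2 ends (back-to-back, no overlap) — done with EV2.
EV3 starts before EV6 ends → EV6 and EV3 overlap.
EV5 starts before EV6 ends → EV6 and EV5 overlap.
EV5 starts before EV3 ends → EV3 and EV5 overlap.

EV2 & EV4, EV2 & EV6, EV3 & EV5, EV3 & EV6, EV4 & EV6, EV5 & EV6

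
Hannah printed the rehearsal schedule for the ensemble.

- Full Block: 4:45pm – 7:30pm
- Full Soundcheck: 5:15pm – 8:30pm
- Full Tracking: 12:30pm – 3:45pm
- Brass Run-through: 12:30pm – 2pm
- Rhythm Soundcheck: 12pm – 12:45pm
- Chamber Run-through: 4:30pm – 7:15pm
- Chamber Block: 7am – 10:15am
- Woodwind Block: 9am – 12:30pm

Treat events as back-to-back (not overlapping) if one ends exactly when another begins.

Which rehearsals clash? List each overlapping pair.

Sorted by start: Chamber Block, Woodwind Block, Rhythm Soundcheck, Full Tracking, Brass Run-through, Chamber Run-through, Full Block, Full Soundcheck.
Woodwind Block starts before Chamber Block ends → Chamber Block and Woodwind Block overlap.
Rhythm Soundcheck starts after Chamber Block ends, so Chamber Block has no further overlaps.
Rhythm Soundcheck starts before Woodwind Block ends → Woodwind Block and Rhythm Soundcheck overlap.
Full Tracking starts exactly when Woodwind Block ends (back-to-back, no overlap), so Woodwind Block has no further overlaps.
Full Tracking starts before Rhythm Soundcheck ends → Rhythm Soundcheck and Full Tracking overlap.
Brass Run-through starts before Rhythm Soundcheck ends → Rhythm Soundcheck and Brass Run-through overlap.
Chamber Run-through starts after Rhythm Soundcheck ends, so Rhythm Soundcheck has no further overlaps.
Brass Run-through starts before Full Tracking ends → Full Tracking and Brass Run-through overlap.
Chamber Run-through starts after Full Tracking ends, so Full Tracking has no further overlaps.
Chamber Run-through starts after Brass Run-through ends, so Brass Run-through has no further overlaps.
Full Block starts before Chamber Run-through ends → Chamber Run-through and Full Block overlap.
Full Soundcheck starts before Chamber Run-through ends → Chamber Run-through and Full Soundcheck overlap.
Full Soundcheck starts before Full Block ends → Full Block and Full Soundcheck overlap.

Brass Run-through & Full Tracking, Brass Run-through & Rhythm Soundcheck, Chamber Block & Woodwind Block, Chamber Run-through & Full Block, Chamber Run-through & Full Soundcheck, Full Block & Full Soundcheck, Full Tracking & Rhythm Soundcheck, Rhythm Soundcheck & Woodwind Block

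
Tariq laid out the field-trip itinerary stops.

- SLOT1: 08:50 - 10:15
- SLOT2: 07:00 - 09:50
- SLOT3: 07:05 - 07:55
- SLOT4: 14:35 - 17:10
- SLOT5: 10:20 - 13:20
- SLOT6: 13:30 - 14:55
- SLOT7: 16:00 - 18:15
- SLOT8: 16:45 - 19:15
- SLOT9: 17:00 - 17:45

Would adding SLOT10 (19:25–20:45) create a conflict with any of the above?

SLOT2: ends 09:50 at or before SLOT10 starts 19:25 → clear.
SLOT3: ends 07:55 at or before SLOT10 starts 19:25 → clear.
SLOT1: ends 10:15 at or before SLOT10 starts 19:25 → clear.
SLOT5: ends 13:20 at or before SLOT10 starts 19:25 → clear.
SLOT6: ends 14:55 at or before SLOT10 starts 19:25 → clear.
SLOT4: ends 17:10 at or before SLOT10 starts 19:25 → clear.
SLOT7: ends 18:15 at or before SLOT10 starts 19:25 → clear.
SLOT8: ends 19:15 at or before SLOT10 starts 19:25 → clear.
SLOT9: ends 17:45 at or before SLOT10 starts 19:25 → clear.

No — it doesn't clash with anything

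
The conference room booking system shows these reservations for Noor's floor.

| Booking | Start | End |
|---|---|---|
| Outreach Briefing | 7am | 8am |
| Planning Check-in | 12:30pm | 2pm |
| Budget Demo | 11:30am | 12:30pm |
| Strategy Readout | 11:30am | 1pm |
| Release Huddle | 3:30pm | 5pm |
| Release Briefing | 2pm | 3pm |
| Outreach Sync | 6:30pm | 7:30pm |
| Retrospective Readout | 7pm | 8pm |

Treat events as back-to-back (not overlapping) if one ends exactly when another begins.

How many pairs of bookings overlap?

Sorted by start: Outreach Briefing, Budget Demo, Strategy Readout, Planning Check-in, Release Briefing, Release Huddle, Outreach Sync, Retrospective Readout.
Budget Demo starts after Outreach Briefing ends; Outreach Briefing is clear from here.
Strategy Readout starts before Budget Demo ends → Budget Demo and Strategy Readout overlap.
Planning Check-in starts exactly when Budget Demo ends (back-to-back, no overlap); Budget Demo is clear from here.
Planning Check-in starts before Strategy Readout ends → Strategy Readout and Planning Check-in overlap.
Release Briefing starts after Strategy Readout ends; Strategy Readout is clear from here.
Release Briefing starts exactly when Planning Check-in ends (back-to-back, no overlap); Planning Check-in is clear from here.
Release Huddle starts after Release Briefing ends; Release Briefing is clear from here.
Outreach Sync starts after Release Huddle ends; Release Huddle is clear from here.
Retrospective Readout starts before Outreach Sync ends → Outreach Sync and Retrospective Readout overlap.
Overlapping pairs: Budget Demo & Strategy Readout, Outreach Sync & Retrospective Readout, Planning Check-in & Strategy Readout — 3 in total.

3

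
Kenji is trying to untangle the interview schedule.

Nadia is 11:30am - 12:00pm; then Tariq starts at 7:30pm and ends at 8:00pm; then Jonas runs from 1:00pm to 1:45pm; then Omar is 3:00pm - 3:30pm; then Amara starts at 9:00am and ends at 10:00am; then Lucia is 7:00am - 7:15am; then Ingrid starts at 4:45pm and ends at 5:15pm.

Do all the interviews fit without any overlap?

Sorted by start: Lucia, Amara, Nadia, Jonas, Omar, Ingrid, Tariq.
Amara starts after Lucia ends, so Lucia has no further overlaps.
Nadia starts after Amara ends, so Amara has no further overlaps.
Jonas starts after Nadia ends, so Nadia has no further overlaps.
Omar starts after Jonas ends, so Jonas has no further overlaps.
Ingrid starts after Omar ends, so Omar has no further overlaps.
Tariq starts after Ingrid ends.
Every pair is clear; the schedule has no overlaps.

Yes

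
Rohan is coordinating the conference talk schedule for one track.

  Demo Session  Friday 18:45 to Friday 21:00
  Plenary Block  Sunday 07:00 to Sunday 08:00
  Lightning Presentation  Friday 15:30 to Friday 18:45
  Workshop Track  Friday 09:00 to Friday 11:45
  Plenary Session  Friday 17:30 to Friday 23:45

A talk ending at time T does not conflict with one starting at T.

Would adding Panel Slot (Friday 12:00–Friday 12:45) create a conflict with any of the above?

No — it doesn't clash with anything

Workshop Track: ends Friday 11:45 at or before Panel Slot starts Friday 12:00 → clear.
Lightning Presentation: starts Friday 15:30 at or after Panel Slot ends Friday 12:45 → clear.
Plenary Session: starts Friday 17:30 at or after Panel Slot ends Friday 12:45 → clear.
Demo Session: starts Friday 18:45 at or after Panel Slot ends Friday 12:45 → clear.
Plenary Block: starts Sunday 07:00 at or after Panel Slot ends Friday 12:45 → clear.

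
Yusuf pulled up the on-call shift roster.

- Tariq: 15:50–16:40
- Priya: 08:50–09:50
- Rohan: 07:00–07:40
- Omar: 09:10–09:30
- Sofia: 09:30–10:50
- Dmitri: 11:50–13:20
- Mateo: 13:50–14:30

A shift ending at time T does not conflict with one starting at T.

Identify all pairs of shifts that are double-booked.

Omar & Priya, Priya & Sofia

Check each pair: they overlap iff neither finishes before the other starts.
Sorted by start: Rohan, Priya, Omar, Sofia, Dmitri, Mateo, Tariq.
Priya starts after Rohan ends, so Rohan has no further overlaps.
Omar starts before Priya ends → Priya and Omar overlap.
Sofia starts before Priya ends → Priya and Sofia overlap.
Dmitri starts after Priya ends, so Priya has no further overlaps.
Sofia starts exactly when Omar ends (back-to-back, no overlap), so Omar has no further overlaps.
Dmitri starts after Sofia ends, so Sofia has no further overlaps.
Mateo starts after Dmitri ends, so Dmitri has no further overlaps.
Tariq starts after Mateo ends.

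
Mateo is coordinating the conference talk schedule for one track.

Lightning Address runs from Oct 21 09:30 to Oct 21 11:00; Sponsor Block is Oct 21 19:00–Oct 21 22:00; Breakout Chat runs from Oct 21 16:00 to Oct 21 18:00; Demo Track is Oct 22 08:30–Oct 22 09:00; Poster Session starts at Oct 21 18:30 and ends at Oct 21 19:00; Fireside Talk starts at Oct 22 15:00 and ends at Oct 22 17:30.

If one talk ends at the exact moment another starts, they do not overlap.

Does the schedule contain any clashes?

Two intervals overlap when each starts before the other ends.
Sorted by start: Lightning Address, Breakout Chat, Poster Session, Sponsor Block, Demo Track, Fireside Talk.
Breakout Chat starts after Lightning Address ends, so nothing later overlaps Lightning Address either.
Poster Session starts after Breakout Chat ends, so nothing later overlaps Breakout Chat either.
Sponsor Block starts exactly when Poster Session ends (back-to-back, no overlap), so nothing later overlaps Poster Session either.
Demo Track starts after Sponsor Block ends, so nothing later overlaps Sponsor Block either.
Fireside Talk starts after Demo Track ends.
Every pair is clear; the schedule has no overlaps.

No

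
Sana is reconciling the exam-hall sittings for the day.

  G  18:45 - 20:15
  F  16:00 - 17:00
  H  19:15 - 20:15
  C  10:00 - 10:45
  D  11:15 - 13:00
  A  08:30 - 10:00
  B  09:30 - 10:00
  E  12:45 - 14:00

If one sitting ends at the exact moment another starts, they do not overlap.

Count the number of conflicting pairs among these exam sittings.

3

Sorted by start: A, B, C, D, E, F, G, H.
B starts before A ends → A and B overlap.
C starts exactly when A ends (back-to-back, no overlap), so nothing later overlaps A either.
C starts exactly when B ends (back-to-back, no overlap), so nothing later overlaps B either.
D starts after C ends, so nothing later overlaps C either.
E starts before D ends → D and E overlap.
F starts after D ends, so nothing later overlaps D either.
F starts after E ends, so nothing later overlaps E either.
G starts after F ends, so nothing later overlaps F either.
H starts before G ends → G and H overlap.
Overlapping pairs: A & B, D & E, G & H — 3 in total.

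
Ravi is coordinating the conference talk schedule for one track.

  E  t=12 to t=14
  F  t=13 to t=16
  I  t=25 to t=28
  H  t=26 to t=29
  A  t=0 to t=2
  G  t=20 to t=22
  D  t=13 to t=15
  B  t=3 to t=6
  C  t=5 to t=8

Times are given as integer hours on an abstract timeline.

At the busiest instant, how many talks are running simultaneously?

3

Sort all start/end points and keep a running count:
t=0 start A → 1
t=2 end A → 0
t=3 start B → 1
t=5 start C → 2
t=6 end B → 1
t=8 end C → 0
t=12 start E → 1
t=13 start D → 2
t=13 start F → 3
t=14 end E → 2
t=15 end D → 1
t=16 end F → 0
t=20 start G → 1
t=22 end G → 0
t=25 start I → 1
t=26 start H → 2
t=28 end I → 1
t=29 end H → 0
Peak is 3, at t=13 (D, E, F).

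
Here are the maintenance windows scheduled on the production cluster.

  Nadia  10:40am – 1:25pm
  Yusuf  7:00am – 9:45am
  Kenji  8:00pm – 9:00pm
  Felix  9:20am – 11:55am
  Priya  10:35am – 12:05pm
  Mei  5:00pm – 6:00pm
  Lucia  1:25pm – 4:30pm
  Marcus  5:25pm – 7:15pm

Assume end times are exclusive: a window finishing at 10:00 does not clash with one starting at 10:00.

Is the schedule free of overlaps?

Check each pair: they overlap iff neither finishes before the other starts.
Sorted by start: Yusuf, Felix, Priya, Nadia, Lucia, Mei, Marcus, Kenji.
Felix starts before Yusuf ends → Yusuf and Felix overlap.
That's a conflict, so the schedule is not conflict-free.

No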